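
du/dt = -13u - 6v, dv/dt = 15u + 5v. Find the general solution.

Coefficient matrix A = [[-13, -6], [15, 5]].
Characteristic polynomial det(A - λI) = λ^2 + 8λ + 25 = 0.
Eigenvalues λ = -4 ± 3i (complex conjugate pair).
For λ=-4+3i: an eigenvector is (1,-2) - i(1,-1) = (1 - i, -2 + i).
A real fundamental pair from Re and Im of e^((-4+3i)t)v: X_1 = e^(-4t)(cos(3t)·(1,-2) + sin(3t)·(1,-1)), X_2 = e^(-4t)(sin(3t)·(1,-2) - cos(3t)·(1,-1)).
General solution: K_1X_1 + K_2X_2.

u(t) = K_1e^(-4t)sin(3t) + K_1e^(-4t)cos(3t) + K_2e^(-4t)sin(3t) - K_2e^(-4t)cos(3t), v(t) = -K_1e^(-4t)sin(3t) - 2K_1e^(-4t)cos(3t) - 2K_2e^(-4t)sin(3t) + K_2e^(-4t)cos(3t)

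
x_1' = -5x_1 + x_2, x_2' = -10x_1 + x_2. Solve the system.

Coefficient matrix A = [[-5, 1], [-10, 1]].
Characteristic polynomial det(A - λI) = λ^2 + 4λ + 5 = 0.
Eigenvalues λ = -2 ± i (complex conjugate pair).
For λ=-2+i: an eigenvector is (1,3) - i(0,-1) = (1, 3 + i).
A real fundamental pair from Re and Im of e^((-2+i)t)v: X_1 = e^(-2t)(cos(t)·(1,3) + sin(t)·(0,-1)), X_2 = e^(-2t)(sin(t)·(1,3) - cos(t)·(0,-1)).
General solution: K_1X_1 + K_2X_2.

x_1(t) = K_1e^(-2t)cos(t) + K_2e^(-2t)sin(t), x_2(t) = -K_1e^(-2t)sin(t) + 3K_1e^(-2t)cos(t) + 3K_2e^(-2t)sin(t) + K_2e^(-2t)cos(t)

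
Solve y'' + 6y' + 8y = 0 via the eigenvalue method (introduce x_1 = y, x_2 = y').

Let x_1 = y, x_2 = y'. Then x_1' = x_2 and x_2' = -8x_1 - 6x_2.
A = [[0,1],[-8,-6]]; det(A-λI) = λ^2 + 6λ + 8.
Eigenvalues λ = -2, -4 with eigenvectors (1,-2), (1,-4).

y(t) = K_1e^(-2t) + K_2e^(-4t)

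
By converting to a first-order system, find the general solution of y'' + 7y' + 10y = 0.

Let x_1 = y, x_2 = y'. Then x_1' = x_2 and x_2' = -10x_1 - 7x_2.
A = [[0,1],[-10,-7]]; det(A-λI) = λ^2 + 7λ + 10.
Eigenvalues λ = -2, -5 with eigenvectors (1,-2), (1,-5).

y(t) = C_1e^(-2t) + C_2e^(-5t)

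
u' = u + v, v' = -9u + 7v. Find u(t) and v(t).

u(t) = K_1e^(4t) + K_2te^(4t), v(t) = 3K_1e^(4t) + 3K_2te^(4t) + K_2e^(4t)

Coefficient matrix A = [[1, 1], [-9, 7]].
Characteristic polynomial det(A - λI) = λ^2 - 8λ + 16 = 0.
Single eigenvalue λ = 4 with algebraic multiplicity 2.
Eigenvector v = (1,3); generalized eigenvector w with (A-λI)w=v is (0,1).
General solution: e^(4t)[K_1·v + K_2·(t·v + w)].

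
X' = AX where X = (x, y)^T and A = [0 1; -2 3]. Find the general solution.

Coefficient matrix A = [[0, 1], [-2, 3]].
Characteristic polynomial det(A - λI) = λ^2 - 3λ + 2 = 0.
Eigenvalues λ = 1, 2.
For λ=1: (A-λI) row 1 is [-1, 1], so an eigenvector is (1, 1).
For λ=2: (A-λI) row 1 is [-2, 1], so an eigenvector is (1, 2).
General solution: K_1e^(t)(1,1) + K_2e^(2t)(1,2).

x(t) = K_1e^(t) + K_2e^(2t), y(t) = K_1e^(t) + 2K_2e^(2t)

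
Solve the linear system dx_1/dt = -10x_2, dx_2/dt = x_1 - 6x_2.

x_1(t) = -K_1e^(-3t)sin(t) + 3K_1e^(-3t)cos(t) + 3K_2e^(-3t)sin(t) + K_2e^(-3t)cos(t), x_2(t) = K_1e^(-3t)cos(t) + K_2e^(-3t)sin(t)

Coefficient matrix A = [[0, -10], [1, -6]].
Characteristic polynomial det(A - λI) = λ^2 + 6λ + 10 = 0.
Eigenvalues λ = -3 ± i (complex conjugate pair).
For λ=-3+i: an eigenvector is (3,1) - i(-1,0) = (3 + i, 1).
A real fundamental pair from Re and Im of e^((-3+i)t)v: X_1 = e^(-3t)(cos(t)·(3,1) + sin(t)·(-1,0)), X_2 = e^(-3t)(sin(t)·(3,1) - cos(t)·(-1,0)).
General solution: K_1X_1 + K_2X_2.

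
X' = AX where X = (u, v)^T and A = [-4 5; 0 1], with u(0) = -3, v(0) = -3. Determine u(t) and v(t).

Coefficient matrix A = [[-4, 5], [0, 1]].
Characteristic polynomial det(A - λI) = λ^2 + 3λ - 4 = 0.
Eigenvalues λ = -4, 1.
For λ=-4: (A-λI) row 1 is [0, 5], so an eigenvector is (-1, 0).
For λ=1: (A-λI) row 1 is [-5, 5], so an eigenvector is (1, 1).
General solution: c_1e^(-4t)(-1,0) + c_2e^(t)(1,1).
Applying u(0)=-3, v(0)=-3 gives c_1=0, c_2=-3.

u(t) = -3e^(t), v(t) = -3e^(t)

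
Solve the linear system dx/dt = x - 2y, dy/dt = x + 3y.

x(t) = -c_1e^(2t)sin(t) + c_1e^(2t)cos(t) + c_2e^(2t)sin(t) + c_2e^(2t)cos(t), y(t) = c_1e^(2t)sin(t) - c_2e^(2t)cos(t)

Coefficient matrix A = [[1, -2], [1, 3]].
Characteristic polynomial det(A - λI) = λ^2 - 4λ + 5 = 0.
Eigenvalues λ = 2 ± i (complex conjugate pair).
For λ=2+i: an eigenvector is (1,0) - i(-1,1) = (1 + i, 0 - i).
A real fundamental pair from Re and Im of e^((2+i)t)v: X_1 = e^(2t)(cos(t)·(1,0) + sin(t)·(-1,1)), X_2 = e^(2t)(sin(t)·(1,0) - cos(t)·(-1,1)).
General solution: c_1X_1 + c_2X_2.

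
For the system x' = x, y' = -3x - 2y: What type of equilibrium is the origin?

A = [[1,0],[-3,-2]]; det(A-λI) = λ^2 + λ - 2.
λ = 1, -2: opposite signs.

saddle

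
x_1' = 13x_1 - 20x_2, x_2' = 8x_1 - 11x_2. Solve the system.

Coefficient matrix A = [[13, -20], [8, -11]].
Characteristic polynomial det(A - λI) = λ^2 - 2λ + 17 = 0.
Eigenvalues λ = 1 ± 4i (complex conjugate pair).
For λ=1+4i: an eigenvector is (2,1) - i(1,1) = (2 - i, 1 - i).
A real fundamental pair from Re and Im of e^((1+4i)t)v: X_1 = e^(t)(cos(4t)·(2,1) + sin(4t)·(1,1)), X_2 = e^(t)(sin(4t)·(2,1) - cos(4t)·(1,1)).
General solution: c_1X_1 + c_2X_2.

x_1(t) = c_1e^(t)sin(4t) + 2c_1e^(t)cos(4t) + 2c_2e^(t)sin(4t) - c_2e^(t)cos(4t), x_2(t) = c_1e^(t)sin(4t) + c_1e^(t)cos(4t) + c_2e^(t)sin(4t) - c_2e^(t)cos(4t)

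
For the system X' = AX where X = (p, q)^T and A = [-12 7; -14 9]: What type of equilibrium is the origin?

saddle

A = [[-12,7],[-14,9]]; det(A-λI) = λ^2 + 3λ - 10.
λ = -5, 2: opposite signs.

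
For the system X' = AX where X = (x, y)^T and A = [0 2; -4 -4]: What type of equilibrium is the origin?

A = [[0,2],[-4,-4]]; det(A-λI) = λ^2 + 4λ + 8.
λ = -2 ± 2i: negative real part.

stable spiral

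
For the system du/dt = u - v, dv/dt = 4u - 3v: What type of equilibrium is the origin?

A = [[1,-1],[4,-3]]; det(A-λI) = λ^2 + 2λ + 1.
repeated λ = -1 with a single eigenvector.

stable improper node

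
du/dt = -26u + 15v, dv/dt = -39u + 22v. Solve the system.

u(t) = 2C_1e^(-2t)sin(3t) + C_1e^(-2t)cos(3t) + C_2e^(-2t)sin(3t) - 2C_2e^(-2t)cos(3t), v(t) = 3C_1e^(-2t)sin(3t) + 2C_1e^(-2t)cos(3t) + 2C_2e^(-2t)sin(3t) - 3C_2e^(-2t)cos(3t)

Coefficient matrix A = [[-26, 15], [-39, 22]].
Characteristic polynomial det(A - λI) = λ^2 + 4λ + 13 = 0.
Eigenvalues λ = -2 ± 3i (complex conjugate pair).
For λ=-2+3i: an eigenvector is (1,2) - i(2,3) = (1 - 2i, 2 - 3i).
A real fundamental pair from Re and Im of e^((-2+3i)t)v: X_1 = e^(-2t)(cos(3t)·(1,2) + sin(3t)·(2,3)), X_2 = e^(-2t)(sin(3t)·(1,2) - cos(3t)·(2,3)).
General solution: C_1X_1 + C_2X_2.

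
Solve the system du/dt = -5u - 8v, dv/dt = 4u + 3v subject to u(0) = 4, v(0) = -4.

u(t) = 4e^(-t)sin(4t) + 4e^(-t)cos(4t), v(t) = -4e^(-t)cos(4t)

Coefficient matrix A = [[-5, -8], [4, 3]].
Characteristic polynomial det(A - λI) = λ^2 + 2λ + 17 = 0.
Eigenvalues λ = -1 ± 4i (complex conjugate pair).
For λ=-1+4i: an eigenvector is (1,-1) - i(1,0) = (1 - i, -1).
A real fundamental pair from Re and Im of e^((-1+4i)t)v: X_1 = e^(-t)(cos(4t)·(1,-1) + sin(4t)·(1,0)), X_2 = e^(-t)(sin(4t)·(1,-1) - cos(4t)·(1,0)).
General solution: K_1X_1 + K_2X_2.
Applying u(0)=4, v(0)=-4 gives K_1=4, K_2=0.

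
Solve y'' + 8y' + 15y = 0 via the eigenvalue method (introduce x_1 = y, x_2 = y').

y(t) = c_1e^(-5t) + c_2e^(-3t)

Let x_1 = y, x_2 = y'. Then x_1' = x_2 and x_2' = -15x_1 - 8x_2.
A = [[0,1],[-15,-8]]; det(A-λI) = λ^2 + 8λ + 15.
Eigenvalues λ = -5, -3 with eigenvectors (1,-5), (1,-3).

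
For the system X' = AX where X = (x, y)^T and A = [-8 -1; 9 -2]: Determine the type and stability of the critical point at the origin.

stable improper node

A = [[-8,-1],[9,-2]]; det(A-λI) = λ^2 + 10λ + 25.
repeated λ = -5 with a single eigenvector.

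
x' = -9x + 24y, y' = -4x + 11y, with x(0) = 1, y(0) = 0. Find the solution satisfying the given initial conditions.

x(t) = -2e^(3t) + 3e^(-t), y(t) = -e^(3t) + e^(-t)

Coefficient matrix A = [[-9, 24], [-4, 11]].
Characteristic polynomial det(A - λI) = λ^2 - 2λ - 3 = 0.
Eigenvalues λ = -1, 3.
For λ=-1: (A-λI) row 1 is [-8, 24], so an eigenvector is (-3, -1).
For λ=3: (A-λI) row 1 is [-12, 24], so an eigenvector is (2, 1).
General solution: C_1e^(-t)(-3,-1) + C_2e^(3t)(2,1).
Applying x(0)=1, y(0)=0 gives C_1=-1, C_2=-1.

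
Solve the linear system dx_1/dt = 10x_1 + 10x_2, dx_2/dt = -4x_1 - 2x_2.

x_1(t) = 2C_1e^(4t)sin(2t) - C_1e^(4t)cos(2t) - C_2e^(4t)sin(2t) - 2C_2e^(4t)cos(2t), x_2(t) = -C_1e^(4t)sin(2t) + C_1e^(4t)cos(2t) + C_2e^(4t)sin(2t) + C_2e^(4t)cos(2t)

Coefficient matrix A = [[10, 10], [-4, -2]].
Characteristic polynomial det(A - λI) = λ^2 - 8λ + 20 = 0.
Eigenvalues λ = 4 ± 2i (complex conjugate pair).
For λ=4+2i: an eigenvector is (-1,1) - i(2,-1) = (-1 - 2i, 1 + i).
A real fundamental pair from Re and Im of e^((4+2i)t)v: X_1 = e^(4t)(cos(2t)·(-1,1) + sin(2t)·(2,-1)), X_2 = e^(4t)(sin(2t)·(-1,1) - cos(2t)·(2,-1)).
General solution: C_1X_1 + C_2X_2.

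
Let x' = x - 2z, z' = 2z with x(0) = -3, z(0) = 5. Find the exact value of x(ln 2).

-26

A = [[1,-2],[0,2]]; eigenvalues λ = 2, 1.
Eigenvectors: (-2,1) for λ=2, (1,0) for λ=1.
From the initial condition, c_1 = 5, c_2 = 7.
x(ln 2) = (5)(2^2)(-2) + (7)(2^1)(1) = -26.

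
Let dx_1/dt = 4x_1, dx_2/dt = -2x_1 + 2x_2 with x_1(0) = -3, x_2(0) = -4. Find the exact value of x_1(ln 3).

A = [[4,0],[-2,2]]; eigenvalues λ = 2, 4.
Eigenvectors: (0,-1) for λ=2, (1,-1) for λ=4.
From the initial condition, c_1 = 7, c_2 = -3.
x_1(ln 3) = (7)(3^2)(0) + (-3)(3^4)(1) = -243.

-243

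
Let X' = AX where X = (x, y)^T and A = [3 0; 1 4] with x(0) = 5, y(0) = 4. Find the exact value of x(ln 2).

40

A = [[3,0],[1,4]]; eigenvalues λ = 4, 3.
Eigenvectors: (0,1) for λ=4, (-1,1) for λ=3.
From the initial condition, c_1 = 9, c_2 = -5.
x(ln 2) = (9)(2^4)(0) + (-5)(2^3)(-1) = 40.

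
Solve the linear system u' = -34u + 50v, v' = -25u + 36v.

Coefficient matrix A = [[-34, 50], [-25, 36]].
Characteristic polynomial det(A - λI) = λ^2 - 2λ + 26 = 0.
Eigenvalues λ = 1 ± 5i (complex conjugate pair).
For λ=1+5i: an eigenvector is (3,2) - i(-1,-1) = (3 + i, 2 + i).
A real fundamental pair from Re and Im of e^((1+5i)t)v: X_1 = e^(t)(cos(5t)·(3,2) + sin(5t)·(-1,-1)), X_2 = e^(t)(sin(5t)·(3,2) - cos(5t)·(-1,-1)).
General solution: C_1X_1 + C_2X_2.

u(t) = -C_1e^(t)sin(5t) + 3C_1e^(t)cos(5t) + 3C_2e^(t)sin(5t) + C_2e^(t)cos(5t), v(t) = -C_1e^(t)sin(5t) + 2C_1e^(t)cos(5t) + 2C_2e^(t)sin(5t) + C_2e^(t)cos(5t)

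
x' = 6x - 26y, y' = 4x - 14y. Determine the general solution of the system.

x(t) = -3c_1e^(-4t)sin(2t) + 2c_1e^(-4t)cos(2t) + 2c_2e^(-4t)sin(2t) + 3c_2e^(-4t)cos(2t), y(t) = -c_1e^(-4t)sin(2t) + c_1e^(-4t)cos(2t) + c_2e^(-4t)sin(2t) + c_2e^(-4t)cos(2t)

Coefficient matrix A = [[6, -26], [4, -14]].
Characteristic polynomial det(A - λI) = λ^2 + 8λ + 20 = 0.
Eigenvalues λ = -4 ± 2i (complex conjugate pair).
For λ=-4+2i: an eigenvector is (2,1) - i(-3,-1) = (2 + 3i, 1 + i).
A real fundamental pair from Re and Im of e^((-4+2i)t)v: X_1 = e^(-4t)(cos(2t)·(2,1) + sin(2t)·(-3,-1)), X_2 = e^(-4t)(sin(2t)·(2,1) - cos(2t)·(-3,-1)).
General solution: c_1X_1 + c_2X_2.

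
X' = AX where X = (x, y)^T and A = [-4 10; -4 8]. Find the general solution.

Coefficient matrix A = [[-4, 10], [-4, 8]].
Characteristic polynomial det(A - λI) = λ^2 - 4λ + 8 = 0.
Eigenvalues λ = 2 ± 2i (complex conjugate pair).
For λ=2+2i: an eigenvector is (-2,-1) - i(1,1) = (-2 - i, -1 - i).
A real fundamental pair from Re and Im of e^((2+2i)t)v: X_1 = e^(2t)(cos(2t)·(-2,-1) + sin(2t)·(1,1)), X_2 = e^(2t)(sin(2t)·(-2,-1) - cos(2t)·(1,1)).
General solution: c_1X_1 + c_2X_2.

x(t) = c_1e^(2t)sin(2t) - 2c_1e^(2t)cos(2t) - 2c_2e^(2t)sin(2t) - c_2e^(2t)cos(2t), y(t) = c_1e^(2t)sin(2t) - c_1e^(2t)cos(2t) - c_2e^(2t)sin(2t) - c_2e^(2t)cos(2t)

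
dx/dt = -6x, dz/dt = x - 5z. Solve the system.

x(t) = -K_2e^(-6t), z(t) = -K_1e^(-5t) + K_2e^(-6t)

Coefficient matrix A = [[-6, 0], [1, -5]].
Characteristic polynomial det(A - λI) = λ^2 + 11λ + 30 = 0.
Eigenvalues λ = -5, -6.
For λ=-5: (A-λI) row 1 is [-1, 0], so an eigenvector is (0, -1).
For λ=-6: (A-λI) row 2 is [1, 1], so an eigenvector is (-1, 1).
General solution: K_1e^(-5t)(0,-1) + K_2e^(-6t)(-1,1).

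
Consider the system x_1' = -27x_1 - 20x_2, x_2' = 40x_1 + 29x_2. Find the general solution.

x_1(t) = c_1e^(t)sin(4t) + 2c_1e^(t)cos(4t) + 2c_2e^(t)sin(4t) - c_2e^(t)cos(4t), x_2(t) = -c_1e^(t)sin(4t) - 3c_1e^(t)cos(4t) - 3c_2e^(t)sin(4t) + c_2e^(t)cos(4t)

Coefficient matrix A = [[-27, -20], [40, 29]].
Characteristic polynomial det(A - λI) = λ^2 - 2λ + 17 = 0.
Eigenvalues λ = 1 ± 4i (complex conjugate pair).
For λ=1+4i: an eigenvector is (2,-3) - i(1,-1) = (2 - i, -3 + i).
A real fundamental pair from Re and Im of e^((1+4i)t)v: X_1 = e^(t)(cos(4t)·(2,-3) + sin(4t)·(1,-1)), X_2 = e^(t)(sin(4t)·(2,-3) - cos(4t)·(1,-1)).
General solution: c_1X_1 + c_2X_2.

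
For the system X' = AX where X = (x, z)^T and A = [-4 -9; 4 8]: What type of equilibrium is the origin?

unstable improper node

A = [[-4,-9],[4,8]]; det(A-λI) = λ^2 - 4λ + 4.
repeated λ = 2 with a single eigenvector.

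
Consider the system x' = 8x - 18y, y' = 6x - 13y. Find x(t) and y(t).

x(t) = -3C_1e^(-4t) + 2C_2e^(-t), y(t) = -2C_1e^(-4t) + C_2e^(-t)

Coefficient matrix A = [[8, -18], [6, -13]].
Characteristic polynomial det(A - λI) = λ^2 + 5λ + 4 = 0.
Eigenvalues λ = -4, -1.
For λ=-4: (A-λI) row 1 is [12, -18], so an eigenvector is (-3, -2).
For λ=-1: (A-λI) row 1 is [9, -18], so an eigenvector is (2, 1).
General solution: C_1e^(-4t)(-3,-2) + C_2e^(-t)(2,1).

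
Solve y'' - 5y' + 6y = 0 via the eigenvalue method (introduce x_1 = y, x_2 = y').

y(t) = C_1e^(3t) + C_2e^(2t)

Let x_1 = y, x_2 = y'. Then x_1' = x_2 and x_2' = -6x_1 + 5x_2.
A = [[0,1],[-6,5]]; det(A-λI) = λ^2 - 5λ + 6.
Eigenvalues λ = 3, 2 with eigenvectors (1,3), (1,2).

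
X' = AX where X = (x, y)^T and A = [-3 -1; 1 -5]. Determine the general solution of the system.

x(t) = C_1e^(-4t) + C_2te^(-4t) - 2C_2e^(-4t), y(t) = C_1e^(-4t) + C_2te^(-4t) - 3C_2e^(-4t)

Coefficient matrix A = [[-3, -1], [1, -5]].
Characteristic polynomial det(A - λI) = λ^2 + 8λ + 16 = 0.
Single eigenvalue λ = -4 with algebraic multiplicity 2.
Eigenvector v = (1,1); generalized eigenvector w with (A-λI)w=v is (-2,-3).
General solution: e^(-4t)[C_1·v + C_2·(t·v + w)].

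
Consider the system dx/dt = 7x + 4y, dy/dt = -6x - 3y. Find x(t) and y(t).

Coefficient matrix A = [[7, 4], [-6, -3]].
Characteristic polynomial det(A - λI) = λ^2 - 4λ + 3 = 0.
Eigenvalues λ = 3, 1.
For λ=3: (A-λI) row 1 is [4, 4], so an eigenvector is (-1, 1).
For λ=1: (A-λI) row 1 is [6, 4], so an eigenvector is (-2, 3).
General solution: c_1e^(3t)(-1,1) + c_2e^(t)(-2,3).

x(t) = -c_1e^(3t) - 2c_2e^(t), y(t) = c_1e^(3t) + 3c_2e^(t)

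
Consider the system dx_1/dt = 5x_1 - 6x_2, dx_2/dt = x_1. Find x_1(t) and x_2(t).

Coefficient matrix A = [[5, -6], [1, 0]].
Characteristic polynomial det(A - λI) = λ^2 - 5λ + 6 = 0.
Eigenvalues λ = 3, 2.
For λ=3: (A-λI) row 1 is [2, -6], so an eigenvector is (-3, -1).
For λ=2: (A-λI) row 1 is [3, -6], so an eigenvector is (-2, -1).
General solution: K_1e^(3t)(-3,-1) + K_2e^(2t)(-2,-1).

x_1(t) = -3K_1e^(3t) - 2K_2e^(2t), x_2(t) = -K_1e^(3t) - K_2e^(2t)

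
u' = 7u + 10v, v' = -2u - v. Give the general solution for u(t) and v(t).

Coefficient matrix A = [[7, 10], [-2, -1]].
Characteristic polynomial det(A - λI) = λ^2 - 6λ + 13 = 0.
Eigenvalues λ = 3 ± 2i (complex conjugate pair).
For λ=3+2i: an eigenvector is (1,0) - i(2,-1) = (1 - 2i, 0 + i).
A real fundamental pair from Re and Im of e^((3+2i)t)v: X_1 = e^(3t)(cos(2t)·(1,0) + sin(2t)·(2,-1)), X_2 = e^(3t)(sin(2t)·(1,0) - cos(2t)·(2,-1)).
General solution: c_1X_1 + c_2X_2.

u(t) = 2c_1e^(3t)sin(2t) + c_1e^(3t)cos(2t) + c_2e^(3t)sin(2t) - 2c_2e^(3t)cos(2t), v(t) = -c_1e^(3t)sin(2t) + c_2e^(3t)cos(2t)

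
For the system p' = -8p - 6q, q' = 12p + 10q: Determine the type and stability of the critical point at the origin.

saddle

A = [[-8,-6],[12,10]]; det(A-λI) = λ^2 - 2λ - 8.
λ = 4, -2: opposite signs.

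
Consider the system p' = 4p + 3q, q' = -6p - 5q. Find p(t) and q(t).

Coefficient matrix A = [[4, 3], [-6, -5]].
Characteristic polynomial det(A - λI) = λ^2 + λ - 2 = 0.
Eigenvalues λ = 1, -2.
For λ=1: (A-λI) row 1 is [3, 3], so an eigenvector is (-1, 1).
For λ=-2: (A-λI) row 1 is [6, 3], so an eigenvector is (-1, 2).
General solution: C_1e^(t)(-1,1) + C_2e^(-2t)(-1,2).

p(t) = -C_1e^(t) - C_2e^(-2t), q(t) = C_1e^(t) + 2C_2e^(-2t)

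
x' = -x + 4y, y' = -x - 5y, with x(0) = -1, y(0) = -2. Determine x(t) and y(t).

x(t) = -10te^(-3t) - e^(-3t), y(t) = 5te^(-3t) - 2e^(-3t)

Coefficient matrix A = [[-1, 4], [-1, -5]].
Characteristic polynomial det(A - λI) = λ^2 + 6λ + 9 = 0.
Single eigenvalue λ = -3 with algebraic multiplicity 2.
Eigenvector v = (-2,1); generalized eigenvector w with (A-λI)w=v is (1,-1).
General solution: e^(-3t)[c_1·v + c_2·(t·v + w)].
Applying x(0)=-1, y(0)=-2 gives c_1=3, c_2=5.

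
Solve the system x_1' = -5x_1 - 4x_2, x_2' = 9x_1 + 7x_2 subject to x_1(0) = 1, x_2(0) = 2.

x_1(t) = -14te^(t) + e^(t), x_2(t) = 21te^(t) + 2e^(t)

Coefficient matrix A = [[-5, -4], [9, 7]].
Characteristic polynomial det(A - λI) = λ^2 - 2λ + 1 = 0.
Single eigenvalue λ = 1 with algebraic multiplicity 2.
Eigenvector v = (-2,3); generalized eigenvector w with (A-λI)w=v is (-1,2).
General solution: e^(t)[K_1·v + K_2·(t·v + w)].
Applying x_1(0)=1, x_2(0)=2 gives K_1=-4, K_2=7.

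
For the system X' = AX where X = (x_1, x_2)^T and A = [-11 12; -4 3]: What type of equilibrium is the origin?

stable node

A = [[-11,12],[-4,3]]; det(A-λI) = λ^2 + 8λ + 15.
λ = -3, -5: both negative.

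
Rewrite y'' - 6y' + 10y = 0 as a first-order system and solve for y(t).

y(t) = K_1e^(3t)cos(t) + K_2e^(3t)sin(t)

Let x_1 = y, x_2 = y'. Then x_1' = x_2 and x_2' = -10x_1 + 6x_2.
A = [[0,1],[-10,6]]; det(A-λI) = λ^2 - 6λ + 10.
Eigenvalues λ = 3 ± i.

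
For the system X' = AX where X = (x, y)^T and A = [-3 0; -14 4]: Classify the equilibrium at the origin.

A = [[-3,0],[-14,4]]; det(A-λI) = λ^2 - λ - 12.
λ = -3, 4: opposite signs.

saddle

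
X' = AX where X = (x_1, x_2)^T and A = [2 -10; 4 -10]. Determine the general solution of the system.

x_1(t) = K_1e^(-4t)sin(2t) + 2K_1e^(-4t)cos(2t) + 2K_2e^(-4t)sin(2t) - K_2e^(-4t)cos(2t), x_2(t) = K_1e^(-4t)sin(2t) + K_1e^(-4t)cos(2t) + K_2e^(-4t)sin(2t) - K_2e^(-4t)cos(2t)

Coefficient matrix A = [[2, -10], [4, -10]].
Characteristic polynomial det(A - λI) = λ^2 + 8λ + 20 = 0.
Eigenvalues λ = -4 ± 2i (complex conjugate pair).
For λ=-4+2i: an eigenvector is (2,1) - i(1,1) = (2 - i, 1 - i).
A real fundamental pair from Re and Im of e^((-4+2i)t)v: X_1 = e^(-4t)(cos(2t)·(2,1) + sin(2t)·(1,1)), X_2 = e^(-4t)(sin(2t)·(2,1) - cos(2t)·(1,1)).
General solution: K_1X_1 + K_2X_2.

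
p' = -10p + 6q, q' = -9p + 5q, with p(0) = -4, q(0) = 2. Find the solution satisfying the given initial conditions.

p(t) = 12e^(-t) - 16e^(-4t), q(t) = 18e^(-t) - 16e^(-4t)

Coefficient matrix A = [[-10, 6], [-9, 5]].
Characteristic polynomial det(A - λI) = λ^2 + 5λ + 4 = 0.
Eigenvalues λ = -1, -4.
For λ=-1: (A-λI) row 1 is [-9, 6], so an eigenvector is (-2, -3).
For λ=-4: (A-λI) row 1 is [-6, 6], so an eigenvector is (-1, -1).
General solution: C_1e^(-t)(-2,-3) + C_2e^(-4t)(-1,-1).
Applying p(0)=-4, q(0)=2 gives C_1=-6, C_2=16.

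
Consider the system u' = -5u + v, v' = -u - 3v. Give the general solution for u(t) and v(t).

u(t) = -K_1e^(-4t) - K_2te^(-4t) + 2K_2e^(-4t), v(t) = -K_1e^(-4t) - K_2te^(-4t) + K_2e^(-4t)

Coefficient matrix A = [[-5, 1], [-1, -3]].
Characteristic polynomial det(A - λI) = λ^2 + 8λ + 16 = 0.
Single eigenvalue λ = -4 with algebraic multiplicity 2.
Eigenvector v = (-1,-1); generalized eigenvector w with (A-λI)w=v is (2,1).
General solution: e^(-4t)[K_1·v + K_2·(t·v + w)].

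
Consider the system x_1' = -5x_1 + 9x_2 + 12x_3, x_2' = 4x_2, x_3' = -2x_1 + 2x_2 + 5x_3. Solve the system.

Coefficient matrix A = [[-5, 9, 12], [0, 4, 0], [-2, 2, 5]].
det(A - λI) = 0 gives eigenvalues λ = 4, 1, -1.
For λ=4: eigenvector (1,1,0).
For λ=1: eigenvector (2,0,1).
For λ=-1: eigenvector (-3,0,-1).
General solution: K_1e^(4t)(1,1,0) + K_2e^(t)(2,0,1) + K_3e^(-t)(-3,0,-1).

x_1(t) = K_1e^(4t) + 2K_2e^(t) - 3K_3e^(-t), x_2(t) = K_1e^(4t), x_3(t) = K_2e^(t) - K_3e^(-t)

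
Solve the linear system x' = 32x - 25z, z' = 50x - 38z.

Coefficient matrix A = [[32, -25], [50, -38]].
Characteristic polynomial det(A - λI) = λ^2 + 6λ + 34 = 0.
Eigenvalues λ = -3 ± 5i (complex conjugate pair).
For λ=-3+5i: an eigenvector is (-1,-1) - i(-2,-3) = (-1 + 2i, -1 + 3i).
A real fundamental pair from Re and Im of e^((-3+5i)t)v: X_1 = e^(-3t)(cos(5t)·(-1,-1) + sin(5t)·(-2,-3)), X_2 = e^(-3t)(sin(5t)·(-1,-1) - cos(5t)·(-2,-3)).
General solution: c_1X_1 + c_2X_2.

x(t) = -2c_1e^(-3t)sin(5t) - c_1e^(-3t)cos(5t) - c_2e^(-3t)sin(5t) + 2c_2e^(-3t)cos(5t), z(t) = -3c_1e^(-3t)sin(5t) - c_1e^(-3t)cos(5t) - c_2e^(-3t)sin(5t) + 3c_2e^(-3t)cos(5t)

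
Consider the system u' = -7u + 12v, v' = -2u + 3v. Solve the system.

Coefficient matrix A = [[-7, 12], [-2, 3]].
Characteristic polynomial det(A - λI) = λ^2 + 4λ + 3 = 0.
Eigenvalues λ = -1, -3.
For λ=-1: (A-λI) row 1 is [-6, 12], so an eigenvector is (2, 1).
For λ=-3: (A-λI) row 1 is [-4, 12], so an eigenvector is (-3, -1).
General solution: K_1e^(-t)(2,1) + K_2e^(-3t)(-3,-1).

u(t) = 2K_1e^(-t) - 3K_2e^(-3t), v(t) = K_1e^(-t) - K_2e^(-3t)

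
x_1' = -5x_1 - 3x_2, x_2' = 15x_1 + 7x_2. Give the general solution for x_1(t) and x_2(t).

Coefficient matrix A = [[-5, -3], [15, 7]].
Characteristic polynomial det(A - λI) = λ^2 - 2λ + 10 = 0.
Eigenvalues λ = 1 ± 3i (complex conjugate pair).
For λ=1+3i: an eigenvector is (0,1) - i(-1,2) = (0 + i, 1 - 2i).
A real fundamental pair from Re and Im of e^((1+3i)t)v: X_1 = e^(t)(cos(3t)·(0,1) + sin(3t)·(-1,2)), X_2 = e^(t)(sin(3t)·(0,1) - cos(3t)·(-1,2)).
General solution: C_1X_1 + C_2X_2.

x_1(t) = -C_1e^(t)sin(3t) + C_2e^(t)cos(3t), x_2(t) = 2C_1e^(t)sin(3t) + C_1e^(t)cos(3t) + C_2e^(t)sin(3t) - 2C_2e^(t)cos(3t)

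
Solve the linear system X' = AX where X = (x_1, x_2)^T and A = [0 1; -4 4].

Coefficient matrix A = [[0, 1], [-4, 4]].
Characteristic polynomial det(A - λI) = λ^2 - 4λ + 4 = 0.
Single eigenvalue λ = 2 with algebraic multiplicity 2.
Eigenvector v = (-1,-2); generalized eigenvector w with (A-λI)w=v is (1,1).
General solution: e^(2t)[C_1·v + C_2·(t·v + w)].

x_1(t) = -C_1e^(2t) - C_2te^(2t) + C_2e^(2t), x_2(t) = -2C_1e^(2t) - 2C_2te^(2t) + C_2e^(2t)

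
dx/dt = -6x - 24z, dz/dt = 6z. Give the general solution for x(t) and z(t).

Coefficient matrix A = [[-6, -24], [0, 6]].
Characteristic polynomial det(A - λI) = λ^2 - 36 = 0.
Eigenvalues λ = -6, 6.
For λ=-6: (A-λI) row 1 is [0, -24], so an eigenvector is (1, 0).
For λ=6: (A-λI) row 1 is [-12, -24], so an eigenvector is (2, -1).
General solution: c_1e^(-6t)(1,0) + c_2e^(6t)(2,-1).

x(t) = c_1e^(-6t) + 2c_2e^(6t), z(t) = -c_2e^(6t)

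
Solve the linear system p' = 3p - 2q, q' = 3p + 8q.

Coefficient matrix A = [[3, -2], [3, 8]].
Characteristic polynomial det(A - λI) = λ^2 - 11λ + 30 = 0.
Eigenvalues λ = 5, 6.
For λ=5: (A-λI) row 1 is [-2, -2], so an eigenvector is (-1, 1).
For λ=6: (A-λI) row 1 is [-3, -2], so an eigenvector is (2, -3).
General solution: K_1e^(5t)(-1,1) + K_2e^(6t)(2,-3).

p(t) = -K_1e^(5t) + 2K_2e^(6t), q(t) = K_1e^(5t) - 3K_2e^(6t)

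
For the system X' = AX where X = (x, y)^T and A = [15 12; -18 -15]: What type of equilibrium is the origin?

saddle

A = [[15,12],[-18,-15]]; det(A-λI) = λ^2 - 9.
λ = -3, 3: opposite signs.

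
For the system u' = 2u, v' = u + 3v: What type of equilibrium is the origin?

unstable node

A = [[2,0],[1,3]]; det(A-λI) = λ^2 - 5λ + 6.
λ = 2, 3: both positive.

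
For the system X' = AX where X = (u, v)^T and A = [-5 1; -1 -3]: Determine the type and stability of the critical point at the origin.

A = [[-5,1],[-1,-3]]; det(A-λI) = λ^2 + 8λ + 16.
repeated λ = -4 with a single eigenvector.

stable improper node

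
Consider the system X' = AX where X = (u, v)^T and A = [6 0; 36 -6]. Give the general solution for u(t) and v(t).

Coefficient matrix A = [[6, 0], [36, -6]].
Characteristic polynomial det(A - λI) = λ^2 - 36 = 0.
Eigenvalues λ = 6, -6.
For λ=6: (A-λI) row 2 is [36, -12], so an eigenvector is (-1, -3).
For λ=-6: (A-λI) row 1 is [12, 0], so an eigenvector is (0, 1).
General solution: c_1e^(6t)(-1,-3) + c_2e^(-6t)(0,1).

u(t) = -c_1e^(6t), v(t) = -3c_1e^(6t) + c_2e^(-6t)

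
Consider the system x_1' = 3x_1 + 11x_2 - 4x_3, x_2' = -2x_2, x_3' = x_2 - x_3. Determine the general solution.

x_1(t) = K_1e^(3t) - 3K_2e^(-2t) + K_3e^(-t), x_2(t) = K_2e^(-2t), x_3(t) = -K_2e^(-2t) + K_3e^(-t)

Coefficient matrix A = [[3, 11, -4], [0, -2, 0], [0, 1, -1]].
det(A - λI) = 0 gives eigenvalues λ = 3, -2, -1.
For λ=3: eigenvector (1,0,0).
For λ=-2: eigenvector (-3,1,-1).
For λ=-1: eigenvector (1,0,1).
General solution: K_1e^(3t)(1,0,0) + K_2e^(-2t)(-3,1,-1) + K_3e^(-t)(1,0,1).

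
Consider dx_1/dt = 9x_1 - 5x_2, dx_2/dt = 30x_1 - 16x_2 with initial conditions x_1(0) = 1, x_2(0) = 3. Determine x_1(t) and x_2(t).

Coefficient matrix A = [[9, -5], [30, -16]].
Characteristic polynomial det(A - λI) = λ^2 + 7λ + 6 = 0.
Eigenvalues λ = -6, -1.
For λ=-6: (A-λI) row 1 is [15, -5], so an eigenvector is (-1, -3).
For λ=-1: (A-λI) row 1 is [10, -5], so an eigenvector is (-1, -2).
General solution: c_1e^(-6t)(-1,-3) + c_2e^(-t)(-1,-2).
Applying x_1(0)=1, x_2(0)=3 gives c_1=-1, c_2=0.

x_1(t) = e^(-6t), x_2(t) = 3e^(-6t)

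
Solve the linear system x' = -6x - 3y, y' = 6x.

x(t) = c_1e^(-3t)sin(3t) - c_2e^(-3t)cos(3t), y(t) = -c_1e^(-3t)sin(3t) - c_1e^(-3t)cos(3t) - c_2e^(-3t)sin(3t) + c_2e^(-3t)cos(3t)

Coefficient matrix A = [[-6, -3], [6, 0]].
Characteristic polynomial det(A - λI) = λ^2 + 6λ + 18 = 0.
Eigenvalues λ = -3 ± 3i (complex conjugate pair).
For λ=-3+3i: an eigenvector is (0,-1) - i(1,-1) = (0 - i, -1 + i).
A real fundamental pair from Re and Im of e^((-3+3i)t)v: X_1 = e^(-3t)(cos(3t)·(0,-1) + sin(3t)·(1,-1)), X_2 = e^(-3t)(sin(3t)·(0,-1) - cos(3t)·(1,-1)).
General solution: c_1X_1 + c_2X_2.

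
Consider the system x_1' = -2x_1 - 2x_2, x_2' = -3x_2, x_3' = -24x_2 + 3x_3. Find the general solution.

Coefficient matrix A = [[-2, -2, 0], [0, -3, 0], [0, -24, 3]].
det(A - λI) = 0 gives eigenvalues λ = -2, 3, -3.
For λ=-2: eigenvector (1,0,0).
For λ=3: eigenvector (0,0,1).
For λ=-3: eigenvector (2,1,4).
General solution: K_1e^(-2t)(1,0,0) + K_2e^(3t)(0,0,1) + K_3e^(-3t)(2,1,4).

x_1(t) = K_1e^(-2t) + 2K_3e^(-3t), x_2(t) = K_3e^(-3t), x_3(t) = K_2e^(3t) + 4K_3e^(-3t)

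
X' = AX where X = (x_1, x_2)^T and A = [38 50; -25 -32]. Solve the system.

Coefficient matrix A = [[38, 50], [-25, -32]].
Characteristic polynomial det(A - λI) = λ^2 - 6λ + 34 = 0.
Eigenvalues λ = 3 ± 5i (complex conjugate pair).
For λ=3+5i: an eigenvector is (3,-2) - i(1,-1) = (3 - i, -2 + i).
A real fundamental pair from Re and Im of e^((3+5i)t)v: X_1 = e^(3t)(cos(5t)·(3,-2) + sin(5t)·(1,-1)), X_2 = e^(3t)(sin(5t)·(3,-2) - cos(5t)·(1,-1)).
General solution: c_1X_1 + c_2X_2.

x_1(t) = c_1e^(3t)sin(5t) + 3c_1e^(3t)cos(5t) + 3c_2e^(3t)sin(5t) - c_2e^(3t)cos(5t), x_2(t) = -c_1e^(3t)sin(5t) - 2c_1e^(3t)cos(5t) - 2c_2e^(3t)sin(5t) + c_2e^(3t)cos(5t)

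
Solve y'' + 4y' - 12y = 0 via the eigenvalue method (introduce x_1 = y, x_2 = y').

y(t) = C_1e^(2t) + C_2e^(-6t)

Let x_1 = y, x_2 = y'. Then x_1' = x_2 and x_2' = 12x_1 - 4x_2.
A = [[0,1],[12,-4]]; det(A-λI) = λ^2 + 4λ - 12.
Eigenvalues λ = 2, -6 with eigenvectors (1,2), (1,-6).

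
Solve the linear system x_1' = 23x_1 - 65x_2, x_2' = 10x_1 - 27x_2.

x_1(t) = -2c_1e^(-2t)sin(5t) - 3c_1e^(-2t)cos(5t) - 3c_2e^(-2t)sin(5t) + 2c_2e^(-2t)cos(5t), x_2(t) = -c_1e^(-2t)sin(5t) - c_1e^(-2t)cos(5t) - c_2e^(-2t)sin(5t) + c_2e^(-2t)cos(5t)

Coefficient matrix A = [[23, -65], [10, -27]].
Characteristic polynomial det(A - λI) = λ^2 + 4λ + 29 = 0.
Eigenvalues λ = -2 ± 5i (complex conjugate pair).
For λ=-2+5i: an eigenvector is (-3,-1) - i(-2,-1) = (-3 + 2i, -1 + i).
A real fundamental pair from Re and Im of e^((-2+5i)t)v: X_1 = e^(-2t)(cos(5t)·(-3,-1) + sin(5t)·(-2,-1)), X_2 = e^(-2t)(sin(5t)·(-3,-1) - cos(5t)·(-2,-1)).
General solution: c_1X_1 + c_2X_2.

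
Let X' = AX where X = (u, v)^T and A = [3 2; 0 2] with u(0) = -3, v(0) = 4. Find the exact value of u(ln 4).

A = [[3,2],[0,2]]; eigenvalues λ = 3, 2.
Eigenvectors: (1,0) for λ=3, (-2,1) for λ=2.
From the initial condition, c_1 = 5, c_2 = 4.
u(ln 4) = (5)(4^3)(1) + (4)(4^2)(-2) = 192.

192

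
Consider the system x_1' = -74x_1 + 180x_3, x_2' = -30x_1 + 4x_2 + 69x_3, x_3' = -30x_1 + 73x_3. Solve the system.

x_1(t) = 5c_1e^(-2t) + 12c_3e^(t), x_2(t) = 2c_1e^(-2t) + c_2e^(4t) + 5c_3e^(t), x_3(t) = 2c_1e^(-2t) + 5c_3e^(t)

Coefficient matrix A = [[-74, 0, 180], [-30, 4, 69], [-30, 0, 73]].
det(A - λI) = 0 gives eigenvalues λ = -2, 4, 1.
For λ=-2: eigenvector (5,2,2).
For λ=4: eigenvector (0,1,0).
For λ=1: eigenvector (12,5,5).
General solution: c_1e^(-2t)(5,2,2) + c_2e^(4t)(0,1,0) + c_3e^(t)(12,5,5).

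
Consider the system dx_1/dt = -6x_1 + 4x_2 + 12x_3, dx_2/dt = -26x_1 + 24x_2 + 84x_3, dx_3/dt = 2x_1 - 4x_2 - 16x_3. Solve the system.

x_1(t) = K_1e^(2t) + 2K_2e^(4t), x_2(t) = 5K_1e^(2t) + 11K_2e^(4t) - 3K_3e^(-4t), x_3(t) = -K_1e^(2t) - 2K_2e^(4t) + K_3e^(-4t)

Coefficient matrix A = [[-6, 4, 12], [-26, 24, 84], [2, -4, -16]].
det(A - λI) = 0 gives eigenvalues λ = 2, 4, -4.
For λ=2: eigenvector (1,5,-1).
For λ=4: eigenvector (2,11,-2).
For λ=-4: eigenvector (0,-3,1).
General solution: K_1e^(2t)(1,5,-1) + K_2e^(4t)(2,11,-2) + K_3e^(-4t)(0,-3,1).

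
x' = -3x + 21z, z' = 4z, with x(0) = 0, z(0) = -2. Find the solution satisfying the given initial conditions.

Coefficient matrix A = [[-3, 21], [0, 4]].
Characteristic polynomial det(A - λI) = λ^2 - λ - 12 = 0.
Eigenvalues λ = -3, 4.
For λ=-3: (A-λI) row 1 is [0, 21], so an eigenvector is (-1, 0).
For λ=4: (A-λI) row 1 is [-7, 21], so an eigenvector is (3, 1).
General solution: C_1e^(-3t)(-1,0) + C_2e^(4t)(3,1).
Applying x(0)=0, z(0)=-2 gives C_1=-6, C_2=-2.

x(t) = -6e^(4t) + 6e^(-3t), z(t) = -2e^(4t)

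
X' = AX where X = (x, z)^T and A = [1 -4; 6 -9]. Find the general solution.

x(t) = 2C_1e^(-5t) + C_2e^(-3t), z(t) = 3C_1e^(-5t) + C_2e^(-3t)

Coefficient matrix A = [[1, -4], [6, -9]].
Characteristic polynomial det(A - λI) = λ^2 + 8λ + 15 = 0.
Eigenvalues λ = -5, -3.
For λ=-5: (A-λI) row 1 is [6, -4], so an eigenvector is (2, 3).
For λ=-3: (A-λI) row 1 is [4, -4], so an eigenvector is (1, 1).
General solution: C_1e^(-5t)(2,3) + C_2e^(-3t)(1,1).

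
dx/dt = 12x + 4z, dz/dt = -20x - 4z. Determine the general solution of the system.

Coefficient matrix A = [[12, 4], [-20, -4]].
Characteristic polynomial det(A - λI) = λ^2 - 8λ + 32 = 0.
Eigenvalues λ = 4 ± 4i (complex conjugate pair).
For λ=4+4i: an eigenvector is (0,1) - i(1,-2) = (0 - i, 1 + 2i).
A real fundamental pair from Re and Im of e^((4+4i)t)v: X_1 = e^(4t)(cos(4t)·(0,1) + sin(4t)·(1,-2)), X_2 = e^(4t)(sin(4t)·(0,1) - cos(4t)·(1,-2)).
General solution: c_1X_1 + c_2X_2.

x(t) = c_1e^(4t)sin(4t) - c_2e^(4t)cos(4t), z(t) = -2c_1e^(4t)sin(4t) + c_1e^(4t)cos(4t) + c_2e^(4t)sin(4t) + 2c_2e^(4t)cos(4t)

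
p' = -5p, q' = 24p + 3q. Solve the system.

p(t) = -K_2e^(-5t), q(t) = K_1e^(3t) + 3K_2e^(-5t)

Coefficient matrix A = [[-5, 0], [24, 3]].
Characteristic polynomial det(A - λI) = λ^2 + 2λ - 15 = 0.
Eigenvalues λ = 3, -5.
For λ=3: (A-λI) row 1 is [-8, 0], so an eigenvector is (0, 1).
For λ=-5: (A-λI) row 2 is [24, 8], so an eigenvector is (-1, 3).
General solution: K_1e^(3t)(0,1) + K_2e^(-5t)(-1,3).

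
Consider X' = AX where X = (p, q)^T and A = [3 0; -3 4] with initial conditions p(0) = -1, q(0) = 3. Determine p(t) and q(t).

Coefficient matrix A = [[3, 0], [-3, 4]].
Characteristic polynomial det(A - λI) = λ^2 - 7λ + 12 = 0.
Eigenvalues λ = 3, 4.
For λ=3: (A-λI) row 2 is [-3, 1], so an eigenvector is (-1, -3).
For λ=4: (A-λI) row 1 is [-1, 0], so an eigenvector is (0, 1).
General solution: c_1e^(3t)(-1,-3) + c_2e^(4t)(0,1).
Applying p(0)=-1, q(0)=3 gives c_1=1, c_2=6.

p(t) = -e^(3t), q(t) = 6e^(4t) - 3e^(3t)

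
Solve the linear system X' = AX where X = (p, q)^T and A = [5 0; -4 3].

Coefficient matrix A = [[5, 0], [-4, 3]].
Characteristic polynomial det(A - λI) = λ^2 - 8λ + 15 = 0.
Eigenvalues λ = 3, 5.
For λ=3: (A-λI) row 1 is [2, 0], so an eigenvector is (0, -1).
For λ=5: (A-λI) row 2 is [-4, -2], so an eigenvector is (-1, 2).
General solution: K_1e^(3t)(0,-1) + K_2e^(5t)(-1,2).

p(t) = -K_2e^(5t), q(t) = -K_1e^(3t) + 2K_2e^(5t)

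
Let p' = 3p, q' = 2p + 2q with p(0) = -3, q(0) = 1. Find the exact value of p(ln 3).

-81

A = [[3,0],[2,2]]; eigenvalues λ = 3, 2.
Eigenvectors: (1,2) for λ=3, (0,1) for λ=2.
From the initial condition, c_1 = -3, c_2 = 7.
p(ln 3) = (-3)(3^3)(1) + (7)(3^2)(0) = -81.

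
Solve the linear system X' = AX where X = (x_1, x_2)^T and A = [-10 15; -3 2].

Coefficient matrix A = [[-10, 15], [-3, 2]].
Characteristic polynomial det(A - λI) = λ^2 + 8λ + 25 = 0.
Eigenvalues λ = -4 ± 3i (complex conjugate pair).
For λ=-4+3i: an eigenvector is (-2,-1) - i(-1,0) = (-2 + i, -1).
A real fundamental pair from Re and Im of e^((-4+3i)t)v: X_1 = e^(-4t)(cos(3t)·(-2,-1) + sin(3t)·(-1,0)), X_2 = e^(-4t)(sin(3t)·(-2,-1) - cos(3t)·(-1,0)).
General solution: K_1X_1 + K_2X_2.

x_1(t) = -K_1e^(-4t)sin(3t) - 2K_1e^(-4t)cos(3t) - 2K_2e^(-4t)sin(3t) + K_2e^(-4t)cos(3t), x_2(t) = -K_1e^(-4t)cos(3t) - K_2e^(-4t)sin(3t)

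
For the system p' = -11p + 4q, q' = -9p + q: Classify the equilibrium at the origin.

stable improper node

A = [[-11,4],[-9,1]]; det(A-λI) = λ^2 + 10λ + 25.
repeated λ = -5 with a single eigenvector.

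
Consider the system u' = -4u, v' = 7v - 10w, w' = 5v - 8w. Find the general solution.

u(t) = C_1e^(-4t), v(t) = 2C_2e^(2t) + C_3e^(-3t), w(t) = C_2e^(2t) + C_3e^(-3t)

Coefficient matrix A = [[-4, 0, 0], [0, 7, -10], [0, 5, -8]].
det(A - λI) = 0 gives eigenvalues λ = -4, 2, -3.
For λ=-4: eigenvector (1,0,0).
For λ=2: eigenvector (0,2,1).
For λ=-3: eigenvector (0,1,1).
General solution: C_1e^(-4t)(1,0,0) + C_2e^(2t)(0,2,1) + C_3e^(-3t)(0,1,1).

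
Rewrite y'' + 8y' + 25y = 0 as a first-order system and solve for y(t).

y(t) = c_1e^(-4t)cos(3t) + c_2e^(-4t)sin(3t)

Let x_1 = y, x_2 = y'. Then x_1' = x_2 and x_2' = -25x_1 - 8x_2.
A = [[0,1],[-25,-8]]; det(A-λI) = λ^2 + 8λ + 25.
Eigenvalues λ = -4 ± 3i.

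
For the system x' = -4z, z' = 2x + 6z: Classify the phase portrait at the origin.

unstable node

A = [[0,-4],[2,6]]; det(A-λI) = λ^2 - 6λ + 8.
λ = 4, 2: both positive.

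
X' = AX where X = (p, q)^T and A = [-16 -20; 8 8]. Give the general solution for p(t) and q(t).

Coefficient matrix A = [[-16, -20], [8, 8]].
Characteristic polynomial det(A - λI) = λ^2 + 8λ + 32 = 0.
Eigenvalues λ = -4 ± 4i (complex conjugate pair).
For λ=-4+4i: an eigenvector is (2,-1) - i(-1,1) = (2 + i, -1 - i).
A real fundamental pair from Re and Im of e^((-4+4i)t)v: X_1 = e^(-4t)(cos(4t)·(2,-1) + sin(4t)·(-1,1)), X_2 = e^(-4t)(sin(4t)·(2,-1) - cos(4t)·(-1,1)).
General solution: c_1X_1 + c_2X_2.

p(t) = -c_1e^(-4t)sin(4t) + 2c_1e^(-4t)cos(4t) + 2c_2e^(-4t)sin(4t) + c_2e^(-4t)cos(4t), q(t) = c_1e^(-4t)sin(4t) - c_1e^(-4t)cos(4t) - c_2e^(-4t)sin(4t) - c_2e^(-4t)cos(4t)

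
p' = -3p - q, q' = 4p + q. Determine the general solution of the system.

p(t) = -c_1e^(-t) - c_2te^(-t) + 2c_2e^(-t), q(t) = 2c_1e^(-t) + 2c_2te^(-t) - 3c_2e^(-t)

Coefficient matrix A = [[-3, -1], [4, 1]].
Characteristic polynomial det(A - λI) = λ^2 + 2λ + 1 = 0.
Single eigenvalue λ = -1 with algebraic multiplicity 2.
Eigenvector v = (-1,2); generalized eigenvector w with (A-λI)w=v is (2,-3).
General solution: e^(-t)[c_1·v + c_2·(t·v + w)].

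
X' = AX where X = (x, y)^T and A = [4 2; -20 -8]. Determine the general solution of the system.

x(t) = -C_1e^(-2t)cos(2t) - C_2e^(-2t)sin(2t), y(t) = C_1e^(-2t)sin(2t) + 3C_1e^(-2t)cos(2t) + 3C_2e^(-2t)sin(2t) - C_2e^(-2t)cos(2t)

Coefficient matrix A = [[4, 2], [-20, -8]].
Characteristic polynomial det(A - λI) = λ^2 + 4λ + 8 = 0.
Eigenvalues λ = -2 ± 2i (complex conjugate pair).
For λ=-2+2i: an eigenvector is (-1,3) - i(0,1) = (-1, 3 - i).
A real fundamental pair from Re and Im of e^((-2+2i)t)v: X_1 = e^(-2t)(cos(2t)·(-1,3) + sin(2t)·(0,1)), X_2 = e^(-2t)(sin(2t)·(-1,3) - cos(2t)·(0,1)).
General solution: C_1X_1 + C_2X_2.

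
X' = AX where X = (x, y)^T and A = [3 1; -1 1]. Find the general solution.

x(t) = -c_1e^(2t) - c_2te^(2t) + c_2e^(2t), y(t) = c_1e^(2t) + c_2te^(2t) - 2c_2e^(2t)

Coefficient matrix A = [[3, 1], [-1, 1]].
Characteristic polynomial det(A - λI) = λ^2 - 4λ + 4 = 0.
Single eigenvalue λ = 2 with algebraic multiplicity 2.
Eigenvector v = (-1,1); generalized eigenvector w with (A-λI)w=v is (1,-2).
General solution: e^(2t)[c_1·v + c_2·(t·v + w)].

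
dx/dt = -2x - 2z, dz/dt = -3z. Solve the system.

Coefficient matrix A = [[-2, -2], [0, -3]].
Characteristic polynomial det(A - λI) = λ^2 + 5λ + 6 = 0.
Eigenvalues λ = -2, -3.
For λ=-2: (A-λI) row 1 is [0, -2], so an eigenvector is (1, 0).
For λ=-3: (A-λI) row 1 is [1, -2], so an eigenvector is (-2, -1).
General solution: c_1e^(-2t)(1,0) + c_2e^(-3t)(-2,-1).

x(t) = c_1e^(-2t) - 2c_2e^(-3t), z(t) = -c_2e^(-3t)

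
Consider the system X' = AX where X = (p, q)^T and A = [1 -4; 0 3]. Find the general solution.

Coefficient matrix A = [[1, -4], [0, 3]].
Characteristic polynomial det(A - λI) = λ^2 - 4λ + 3 = 0.
Eigenvalues λ = 1, 3.
For λ=1: (A-λI) row 1 is [0, -4], so an eigenvector is (1, 0).
For λ=3: (A-λI) row 1 is [-2, -4], so an eigenvector is (-2, 1).
General solution: K_1e^(t)(1,0) + K_2e^(3t)(-2,1).

p(t) = K_1e^(t) - 2K_2e^(3t), q(t) = K_2e^(3t)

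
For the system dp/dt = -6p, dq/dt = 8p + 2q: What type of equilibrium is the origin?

A = [[-6,0],[8,2]]; det(A-λI) = λ^2 + 4λ - 12.
λ = -6, 2: opposite signs.

saddle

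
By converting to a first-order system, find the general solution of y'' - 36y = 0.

Let x_1 = y, x_2 = y'. Then x_1' = x_2 and x_2' = 36x_1.
A = [[0,1],[36,0]]; det(A-λI) = λ^2 - 36.
Eigenvalues λ = -6, 6 with eigenvectors (1,-6), (1,6).

y(t) = c_1e^(-6t) + c_2e^(6t)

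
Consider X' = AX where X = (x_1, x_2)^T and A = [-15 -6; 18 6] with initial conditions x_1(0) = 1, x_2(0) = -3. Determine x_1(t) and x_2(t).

x_1(t) = 3e^(-3t) - 2e^(-6t), x_2(t) = -6e^(-3t) + 3e^(-6t)

Coefficient matrix A = [[-15, -6], [18, 6]].
Characteristic polynomial det(A - λI) = λ^2 + 9λ + 18 = 0.
Eigenvalues λ = -6, -3.
For λ=-6: (A-λI) row 1 is [-9, -6], so an eigenvector is (2, -3).
For λ=-3: (A-λI) row 1 is [-12, -6], so an eigenvector is (1, -2).
General solution: c_1e^(-6t)(2,-3) + c_2e^(-3t)(1,-2).
Applying x_1(0)=1, x_2(0)=-3 gives c_1=-1, c_2=3.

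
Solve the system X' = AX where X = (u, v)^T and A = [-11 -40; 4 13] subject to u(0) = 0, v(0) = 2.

u(t) = -20e^(t)sin(4t), v(t) = 6e^(t)sin(4t) + 2e^(t)cos(4t)

Coefficient matrix A = [[-11, -40], [4, 13]].
Characteristic polynomial det(A - λI) = λ^2 - 2λ + 17 = 0.
Eigenvalues λ = 1 ± 4i (complex conjugate pair).
For λ=1+4i: an eigenvector is (-1,0) - i(3,-1) = (-1 - 3i, 0 + i).
A real fundamental pair from Re and Im of e^((1+4i)t)v: X_1 = e^(t)(cos(4t)·(-1,0) + sin(4t)·(3,-1)), X_2 = e^(t)(sin(4t)·(-1,0) - cos(4t)·(3,-1)).
General solution: K_1X_1 + K_2X_2.
Applying u(0)=0, v(0)=2 gives K_1=-6, K_2=2.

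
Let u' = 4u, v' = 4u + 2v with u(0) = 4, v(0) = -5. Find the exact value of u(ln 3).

324

A = [[4,0],[4,2]]; eigenvalues λ = 2, 4.
Eigenvectors: (0,1) for λ=2, (-1,-2) for λ=4.
From the initial condition, c_1 = -13, c_2 = -4.
u(ln 3) = (-13)(3^2)(0) + (-4)(3^4)(-1) = 324.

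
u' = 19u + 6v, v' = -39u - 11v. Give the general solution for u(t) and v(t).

u(t) = C_1e^(4t)sin(3t) - C_1e^(4t)cos(3t) - C_2e^(4t)sin(3t) - C_2e^(4t)cos(3t), v(t) = -2C_1e^(4t)sin(3t) + 3C_1e^(4t)cos(3t) + 3C_2e^(4t)sin(3t) + 2C_2e^(4t)cos(3t)

Coefficient matrix A = [[19, 6], [-39, -11]].
Characteristic polynomial det(A - λI) = λ^2 - 8λ + 25 = 0.
Eigenvalues λ = 4 ± 3i (complex conjugate pair).
For λ=4+3i: an eigenvector is (-1,3) - i(1,-2) = (-1 - i, 3 + 2i).
A real fundamental pair from Re and Im of e^((4+3i)t)v: X_1 = e^(4t)(cos(3t)·(-1,3) + sin(3t)·(1,-2)), X_2 = e^(4t)(sin(3t)·(-1,3) - cos(3t)·(1,-2)).
General solution: C_1X_1 + C_2X_2.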